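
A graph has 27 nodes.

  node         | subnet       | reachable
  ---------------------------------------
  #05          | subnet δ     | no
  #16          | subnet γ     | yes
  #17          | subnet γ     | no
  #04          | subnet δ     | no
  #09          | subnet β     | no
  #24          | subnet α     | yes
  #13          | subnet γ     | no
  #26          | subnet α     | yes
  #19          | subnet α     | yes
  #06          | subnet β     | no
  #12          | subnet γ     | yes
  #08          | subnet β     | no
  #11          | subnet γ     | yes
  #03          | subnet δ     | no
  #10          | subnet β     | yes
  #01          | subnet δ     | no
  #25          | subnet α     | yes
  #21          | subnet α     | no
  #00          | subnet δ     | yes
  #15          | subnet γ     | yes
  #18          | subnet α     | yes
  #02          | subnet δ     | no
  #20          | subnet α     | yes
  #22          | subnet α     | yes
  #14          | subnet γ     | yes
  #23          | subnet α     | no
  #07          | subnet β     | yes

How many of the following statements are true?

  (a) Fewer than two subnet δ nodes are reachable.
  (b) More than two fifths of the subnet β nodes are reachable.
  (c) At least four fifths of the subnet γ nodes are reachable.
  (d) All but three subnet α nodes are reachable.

(a) subnet δ: |A| = 6, |A ∩ B| = 1; needs |A ∩ B| < 2 — true.
(b) subnet β: |A| = 5, |A ∩ B| = 2; needs |A ∩ B| / |A| > 2/5 — false.
(c) subnet γ: |A| = 7, |A ∩ B| = 5; needs |A ∩ B| / |A| ≥ 4/5 — false.
(d) subnet α: |A| = 9, |A ∩ B| = 7; needs |A ∖ B| = 3 — false.

1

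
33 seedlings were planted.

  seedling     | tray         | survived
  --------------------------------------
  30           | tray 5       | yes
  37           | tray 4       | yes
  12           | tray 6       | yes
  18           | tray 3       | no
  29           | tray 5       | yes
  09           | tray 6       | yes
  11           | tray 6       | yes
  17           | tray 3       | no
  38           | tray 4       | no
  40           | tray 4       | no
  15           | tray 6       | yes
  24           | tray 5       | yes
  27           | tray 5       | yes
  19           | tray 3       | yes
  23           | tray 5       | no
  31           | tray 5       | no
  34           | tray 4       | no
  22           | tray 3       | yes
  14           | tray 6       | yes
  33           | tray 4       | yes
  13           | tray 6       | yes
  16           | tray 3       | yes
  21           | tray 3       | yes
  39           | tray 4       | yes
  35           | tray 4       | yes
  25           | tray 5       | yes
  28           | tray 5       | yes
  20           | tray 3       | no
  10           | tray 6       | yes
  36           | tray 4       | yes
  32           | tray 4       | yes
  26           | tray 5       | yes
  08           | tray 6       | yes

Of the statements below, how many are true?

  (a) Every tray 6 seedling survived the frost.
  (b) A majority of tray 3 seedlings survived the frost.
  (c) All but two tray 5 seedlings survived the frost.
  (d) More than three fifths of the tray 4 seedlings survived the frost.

(a) tray 6: |A| = 8, |A ∩ B| = 8; needs A ⊆ B, i.e. every element of A is in B (|A ∖ B| = 0) — true.
(b) tray 3: |A| = 7, |A ∩ B| = 4; needs |A ∩ B| > |A ∖ B| — true.
(c) tray 5: |A| = 9, |A ∩ B| = 7; needs |A ∖ B| = 2 — true.
(d) tray 4: |A| = 9, |A ∩ B| = 6; needs |A ∩ B| / |A| > 3/5 — true.

4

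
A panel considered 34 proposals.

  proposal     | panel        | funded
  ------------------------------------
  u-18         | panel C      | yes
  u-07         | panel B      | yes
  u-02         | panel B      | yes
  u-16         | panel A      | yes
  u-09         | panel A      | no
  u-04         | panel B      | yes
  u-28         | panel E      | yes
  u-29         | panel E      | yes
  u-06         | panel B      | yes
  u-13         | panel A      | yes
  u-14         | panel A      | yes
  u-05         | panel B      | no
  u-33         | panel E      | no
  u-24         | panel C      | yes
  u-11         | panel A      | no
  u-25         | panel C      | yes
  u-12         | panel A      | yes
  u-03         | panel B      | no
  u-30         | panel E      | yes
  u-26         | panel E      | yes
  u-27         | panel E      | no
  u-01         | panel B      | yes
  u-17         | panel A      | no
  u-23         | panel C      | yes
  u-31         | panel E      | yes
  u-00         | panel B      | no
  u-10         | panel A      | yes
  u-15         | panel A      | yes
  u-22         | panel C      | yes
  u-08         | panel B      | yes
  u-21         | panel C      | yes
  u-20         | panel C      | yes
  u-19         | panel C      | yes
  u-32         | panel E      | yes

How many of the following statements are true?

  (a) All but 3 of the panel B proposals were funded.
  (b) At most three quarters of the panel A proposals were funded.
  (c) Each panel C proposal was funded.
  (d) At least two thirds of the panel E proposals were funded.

(a) panel B: |A| = 9, |A ∩ B| = 6; needs |A ∖ B| = 3 — true.
(b) panel A: |A| = 9, |A ∩ B| = 6; needs |A ∩ B| / |A| ≤ 3/4 — true.
(c) panel C: |A| = 8, |A ∩ B| = 8; needs A ⊆ B, i.e. every element of A is in B (|A ∖ B| = 0) — true.
(d) panel E: |A| = 8, |A ∩ B| = 6; needs |A ∩ B| / |A| ≥ 2/3 — true.

4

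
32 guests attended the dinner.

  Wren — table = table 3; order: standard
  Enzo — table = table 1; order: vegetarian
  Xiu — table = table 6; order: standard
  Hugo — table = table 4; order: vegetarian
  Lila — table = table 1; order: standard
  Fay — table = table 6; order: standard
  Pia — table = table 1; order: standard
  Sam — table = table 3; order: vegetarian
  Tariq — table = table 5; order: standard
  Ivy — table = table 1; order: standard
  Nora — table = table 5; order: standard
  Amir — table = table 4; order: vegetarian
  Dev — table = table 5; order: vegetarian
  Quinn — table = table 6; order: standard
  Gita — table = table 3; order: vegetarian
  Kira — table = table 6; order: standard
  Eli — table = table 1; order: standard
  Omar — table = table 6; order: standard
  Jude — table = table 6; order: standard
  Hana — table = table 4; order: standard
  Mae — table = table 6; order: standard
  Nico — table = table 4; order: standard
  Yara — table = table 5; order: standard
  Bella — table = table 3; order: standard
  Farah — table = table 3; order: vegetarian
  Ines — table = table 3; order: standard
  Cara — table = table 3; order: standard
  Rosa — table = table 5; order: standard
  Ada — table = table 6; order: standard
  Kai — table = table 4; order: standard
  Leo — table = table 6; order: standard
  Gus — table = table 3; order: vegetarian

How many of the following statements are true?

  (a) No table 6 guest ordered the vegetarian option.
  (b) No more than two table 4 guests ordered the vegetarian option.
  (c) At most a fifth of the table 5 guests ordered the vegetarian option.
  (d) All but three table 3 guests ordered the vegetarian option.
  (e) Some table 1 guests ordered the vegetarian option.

4

(a) table 6: |A| = 9, |A ∩ B| = 0; needs A ∩ B = ∅ (|A ∩ B| = 0) — true.
(b) table 4: |A| = 5, |A ∩ B| = 2; needs |A ∩ B| ≤ 2 — true.
(c) table 5: |A| = 5, |A ∩ B| = 1; needs |A ∩ B| / |A| ≤ 1/5 — true.
(d) table 3: |A| = 8, |A ∩ B| = 4; needs |A ∖ B| = 3 — false.
(e) table 1: |A| = 5, |A ∩ B| = 1; needs A ∩ B ≠ ∅ (|A ∩ B| ≥ 1) — true.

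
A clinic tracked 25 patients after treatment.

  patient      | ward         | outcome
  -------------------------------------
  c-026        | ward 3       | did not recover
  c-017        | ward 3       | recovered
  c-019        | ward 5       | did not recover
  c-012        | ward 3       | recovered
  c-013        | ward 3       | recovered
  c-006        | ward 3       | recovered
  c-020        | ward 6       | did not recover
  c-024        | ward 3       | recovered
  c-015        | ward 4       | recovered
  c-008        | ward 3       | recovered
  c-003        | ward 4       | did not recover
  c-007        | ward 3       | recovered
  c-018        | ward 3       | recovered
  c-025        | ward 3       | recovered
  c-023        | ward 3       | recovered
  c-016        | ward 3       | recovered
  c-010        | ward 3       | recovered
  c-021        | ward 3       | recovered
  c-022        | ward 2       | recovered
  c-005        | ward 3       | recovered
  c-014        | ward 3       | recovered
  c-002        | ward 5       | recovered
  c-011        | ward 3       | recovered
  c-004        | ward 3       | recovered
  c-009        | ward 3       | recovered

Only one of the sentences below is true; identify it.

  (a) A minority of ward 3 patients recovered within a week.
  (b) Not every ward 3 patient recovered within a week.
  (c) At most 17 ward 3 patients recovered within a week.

|A| = 19, |A ∩ B| = 18, |A ∖ B| = 1.
(a) requires |A ∩ B| < |A ∖ B|: false.
(b) requires A ⊄ B (|A ∖ B| ≥ 1): true.
(c) requires |A ∩ B| ≤ 17: false.

(b)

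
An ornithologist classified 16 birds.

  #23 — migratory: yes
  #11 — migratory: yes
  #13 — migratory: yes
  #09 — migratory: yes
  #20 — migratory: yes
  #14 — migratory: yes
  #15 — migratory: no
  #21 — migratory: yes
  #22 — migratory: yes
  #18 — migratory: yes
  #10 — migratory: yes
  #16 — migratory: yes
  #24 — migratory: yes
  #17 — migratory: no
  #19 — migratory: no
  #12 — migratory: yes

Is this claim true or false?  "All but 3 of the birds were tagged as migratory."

True

Truth condition: |A ∖ B| = 3.
|A| = 16, |A ∩ B| = 13, |A ∖ B| = 3.
|A ∖ B| = 3, so the statement is true.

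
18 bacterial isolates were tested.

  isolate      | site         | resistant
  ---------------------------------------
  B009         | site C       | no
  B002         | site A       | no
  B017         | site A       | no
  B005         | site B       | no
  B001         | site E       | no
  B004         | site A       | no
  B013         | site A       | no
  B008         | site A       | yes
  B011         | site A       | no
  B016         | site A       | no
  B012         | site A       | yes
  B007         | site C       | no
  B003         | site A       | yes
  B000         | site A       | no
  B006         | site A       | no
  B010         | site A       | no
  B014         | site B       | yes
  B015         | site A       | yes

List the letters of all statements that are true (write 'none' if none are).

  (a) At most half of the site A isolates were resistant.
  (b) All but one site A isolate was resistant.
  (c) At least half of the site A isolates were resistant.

(a)

|A| = 13, |A ∩ B| = 4, |A ∖ B| = 9.
(a) |A ∩ B| ≤ |A ∖ B|: holds.
(b) |A ∖ B| = 1: fails.
(c) |A ∩ B| ≥ |A ∖ B|: fails.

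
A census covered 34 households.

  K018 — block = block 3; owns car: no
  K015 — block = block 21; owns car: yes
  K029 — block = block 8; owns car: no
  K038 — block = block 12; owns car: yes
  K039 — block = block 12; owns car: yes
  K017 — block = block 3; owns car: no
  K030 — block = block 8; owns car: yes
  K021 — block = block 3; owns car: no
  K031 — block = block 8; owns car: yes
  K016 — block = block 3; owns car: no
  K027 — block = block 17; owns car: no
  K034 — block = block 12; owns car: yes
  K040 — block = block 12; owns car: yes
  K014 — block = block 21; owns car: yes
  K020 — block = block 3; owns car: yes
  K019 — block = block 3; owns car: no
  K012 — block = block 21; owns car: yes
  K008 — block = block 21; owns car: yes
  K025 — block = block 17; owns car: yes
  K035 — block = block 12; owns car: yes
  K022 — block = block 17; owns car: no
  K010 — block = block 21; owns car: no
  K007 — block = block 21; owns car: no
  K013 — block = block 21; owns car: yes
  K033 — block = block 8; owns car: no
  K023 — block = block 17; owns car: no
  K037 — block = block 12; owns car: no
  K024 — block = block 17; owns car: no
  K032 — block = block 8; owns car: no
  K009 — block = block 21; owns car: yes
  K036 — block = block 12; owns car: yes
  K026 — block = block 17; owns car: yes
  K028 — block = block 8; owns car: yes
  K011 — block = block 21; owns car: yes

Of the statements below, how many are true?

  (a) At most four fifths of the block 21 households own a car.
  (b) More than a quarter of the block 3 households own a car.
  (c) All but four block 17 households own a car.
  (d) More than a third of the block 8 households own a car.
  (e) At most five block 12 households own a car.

3

(a) block 21: |A| = 9, |A ∩ B| = 7; needs |A ∩ B| / |A| ≤ 4/5 — true.
(b) block 3: |A| = 6, |A ∩ B| = 1; needs |A ∩ B| / |A| > 1/4 — false.
(c) block 17: |A| = 6, |A ∩ B| = 2; needs |A ∖ B| = 4 — true.
(d) block 8: |A| = 6, |A ∩ B| = 3; needs |A ∩ B| / |A| > 1/3 — true.
(e) block 12: |A| = 7, |A ∩ B| = 6; needs |A ∩ B| ≤ 5 — false.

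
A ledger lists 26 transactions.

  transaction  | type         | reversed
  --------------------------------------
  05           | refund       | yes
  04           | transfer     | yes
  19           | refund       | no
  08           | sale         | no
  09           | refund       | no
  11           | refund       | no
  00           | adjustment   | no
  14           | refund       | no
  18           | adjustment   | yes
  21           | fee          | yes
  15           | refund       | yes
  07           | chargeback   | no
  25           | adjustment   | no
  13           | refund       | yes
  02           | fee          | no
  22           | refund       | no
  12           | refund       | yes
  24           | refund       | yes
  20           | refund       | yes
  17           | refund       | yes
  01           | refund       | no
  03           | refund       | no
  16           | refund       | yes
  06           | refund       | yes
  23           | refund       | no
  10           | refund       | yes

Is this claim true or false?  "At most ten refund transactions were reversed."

True

Truth condition: |A ∩ B| ≤ 10.
|A| = 18, |A ∩ B| = 10, |A ∖ B| = 8.
|A ∩ B| = 10, so the statement is true.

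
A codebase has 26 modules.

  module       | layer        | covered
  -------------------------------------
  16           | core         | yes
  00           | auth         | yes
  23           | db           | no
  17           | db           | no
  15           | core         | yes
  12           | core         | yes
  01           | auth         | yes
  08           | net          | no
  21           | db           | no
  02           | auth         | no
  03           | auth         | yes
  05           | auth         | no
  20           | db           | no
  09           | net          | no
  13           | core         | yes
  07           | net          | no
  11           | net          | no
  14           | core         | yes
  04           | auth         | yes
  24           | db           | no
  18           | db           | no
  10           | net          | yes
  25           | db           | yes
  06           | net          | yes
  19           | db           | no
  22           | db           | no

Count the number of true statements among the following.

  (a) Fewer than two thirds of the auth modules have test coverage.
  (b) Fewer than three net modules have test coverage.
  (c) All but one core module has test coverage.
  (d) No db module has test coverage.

1

(a) auth: |A| = 6, |A ∩ B| = 4; needs |A ∩ B| / |A| < 2/3 — false.
(b) net: |A| = 6, |A ∩ B| = 2; needs |A ∩ B| < 3 — true.
(c) core: |A| = 5, |A ∩ B| = 5; needs |A ∖ B| = 1 — false.
(d) db: |A| = 9, |A ∩ B| = 1; needs A ∩ B = ∅ (|A ∩ B| = 0) — false.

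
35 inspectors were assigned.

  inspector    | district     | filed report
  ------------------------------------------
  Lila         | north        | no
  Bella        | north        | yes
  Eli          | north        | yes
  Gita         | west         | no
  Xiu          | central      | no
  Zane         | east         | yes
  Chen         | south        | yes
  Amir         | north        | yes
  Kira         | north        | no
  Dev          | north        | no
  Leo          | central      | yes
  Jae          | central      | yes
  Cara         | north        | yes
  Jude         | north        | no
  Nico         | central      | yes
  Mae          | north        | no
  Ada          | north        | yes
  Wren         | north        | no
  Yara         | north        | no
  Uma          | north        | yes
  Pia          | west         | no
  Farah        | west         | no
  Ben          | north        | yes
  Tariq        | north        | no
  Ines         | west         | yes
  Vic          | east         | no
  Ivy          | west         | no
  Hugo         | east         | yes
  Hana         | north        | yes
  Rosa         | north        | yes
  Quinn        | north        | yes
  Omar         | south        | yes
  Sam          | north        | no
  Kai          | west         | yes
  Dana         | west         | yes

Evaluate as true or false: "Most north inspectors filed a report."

True

Truth condition: |A ∩ B| > |A ∖ B|.
|A| = 19, |A ∩ B| = 10, |A ∖ B| = 9.
10 > 9, so the statement is true.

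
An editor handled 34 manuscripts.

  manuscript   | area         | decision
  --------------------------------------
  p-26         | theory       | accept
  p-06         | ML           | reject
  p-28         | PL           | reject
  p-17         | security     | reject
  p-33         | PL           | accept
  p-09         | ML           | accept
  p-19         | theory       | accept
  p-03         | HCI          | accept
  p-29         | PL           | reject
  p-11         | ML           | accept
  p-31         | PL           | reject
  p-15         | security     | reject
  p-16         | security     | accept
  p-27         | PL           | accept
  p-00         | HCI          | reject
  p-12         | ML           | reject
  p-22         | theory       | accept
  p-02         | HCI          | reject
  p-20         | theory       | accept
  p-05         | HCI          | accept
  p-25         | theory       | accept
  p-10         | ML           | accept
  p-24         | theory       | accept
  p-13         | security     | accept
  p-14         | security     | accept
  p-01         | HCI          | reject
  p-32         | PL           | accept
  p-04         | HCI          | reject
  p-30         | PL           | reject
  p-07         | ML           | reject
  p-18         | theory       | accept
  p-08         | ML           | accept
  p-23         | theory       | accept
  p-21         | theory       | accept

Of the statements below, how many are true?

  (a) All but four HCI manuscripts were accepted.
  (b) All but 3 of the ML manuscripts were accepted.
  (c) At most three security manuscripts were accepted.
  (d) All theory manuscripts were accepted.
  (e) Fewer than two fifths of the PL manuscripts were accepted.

4

(a) HCI: |A| = 6, |A ∩ B| = 2; needs |A ∖ B| = 4 — true.
(b) ML: |A| = 7, |A ∩ B| = 4; needs |A ∖ B| = 3 — true.
(c) security: |A| = 5, |A ∩ B| = 3; needs |A ∩ B| ≤ 3 — true.
(d) theory: |A| = 9, |A ∩ B| = 9; needs A ⊆ B, i.e. every element of A is in B (|A ∖ B| = 0) — true.
(e) PL: |A| = 7, |A ∩ B| = 3; needs |A ∩ B| / |A| < 2/5 — false.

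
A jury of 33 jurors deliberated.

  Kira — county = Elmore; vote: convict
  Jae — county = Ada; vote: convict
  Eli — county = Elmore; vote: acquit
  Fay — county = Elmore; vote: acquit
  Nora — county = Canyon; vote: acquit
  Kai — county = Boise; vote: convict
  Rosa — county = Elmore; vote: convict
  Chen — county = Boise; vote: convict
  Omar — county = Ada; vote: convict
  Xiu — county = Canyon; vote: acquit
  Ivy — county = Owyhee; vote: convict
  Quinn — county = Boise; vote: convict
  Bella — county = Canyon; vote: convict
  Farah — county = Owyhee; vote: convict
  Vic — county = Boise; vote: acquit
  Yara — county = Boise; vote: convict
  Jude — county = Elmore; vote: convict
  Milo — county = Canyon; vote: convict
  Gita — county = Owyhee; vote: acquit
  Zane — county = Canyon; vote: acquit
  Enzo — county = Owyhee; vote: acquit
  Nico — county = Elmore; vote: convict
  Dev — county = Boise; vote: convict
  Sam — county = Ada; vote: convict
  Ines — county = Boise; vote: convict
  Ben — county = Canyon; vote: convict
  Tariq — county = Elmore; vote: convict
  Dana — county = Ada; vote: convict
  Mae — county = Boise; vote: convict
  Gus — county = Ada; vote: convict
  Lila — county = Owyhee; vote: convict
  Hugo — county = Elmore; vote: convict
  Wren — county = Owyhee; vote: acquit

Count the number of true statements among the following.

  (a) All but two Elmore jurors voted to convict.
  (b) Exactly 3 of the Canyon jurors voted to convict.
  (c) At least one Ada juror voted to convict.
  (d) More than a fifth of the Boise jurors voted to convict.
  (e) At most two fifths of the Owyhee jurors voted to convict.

4

(a) Elmore: |A| = 8, |A ∩ B| = 6; needs |A ∖ B| = 2 — true.
(b) Canyon: |A| = 6, |A ∩ B| = 3; needs |A ∩ B| = 3 — true.
(c) Ada: |A| = 5, |A ∩ B| = 5; needs A ∩ B ≠ ∅ (|A ∩ B| ≥ 1) — true.
(d) Boise: |A| = 8, |A ∩ B| = 7; needs |A ∩ B| / |A| > 1/5 — true.
(e) Owyhee: |A| = 6, |A ∩ B| = 3; needs |A ∩ B| / |A| ≤ 2/5 — false.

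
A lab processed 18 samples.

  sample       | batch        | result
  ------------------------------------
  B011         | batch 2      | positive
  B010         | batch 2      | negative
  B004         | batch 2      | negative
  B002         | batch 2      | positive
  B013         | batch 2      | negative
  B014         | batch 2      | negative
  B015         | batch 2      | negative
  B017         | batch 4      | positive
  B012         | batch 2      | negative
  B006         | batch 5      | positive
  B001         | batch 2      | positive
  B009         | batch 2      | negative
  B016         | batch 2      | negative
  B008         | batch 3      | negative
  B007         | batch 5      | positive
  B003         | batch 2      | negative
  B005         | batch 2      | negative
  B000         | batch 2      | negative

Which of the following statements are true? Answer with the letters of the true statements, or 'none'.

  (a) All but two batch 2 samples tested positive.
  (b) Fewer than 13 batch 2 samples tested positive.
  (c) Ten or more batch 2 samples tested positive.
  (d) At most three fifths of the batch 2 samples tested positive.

|A| = 14, |A ∩ B| = 3, |A ∖ B| = 11.
(a) |A ∖ B| = 2: fails.
(b) |A ∩ B| < 13: holds.
(c) |A ∩ B| ≥ 10: fails.
(d) |A ∩ B| / |A| ≤ 3/5: holds.

(b), (d)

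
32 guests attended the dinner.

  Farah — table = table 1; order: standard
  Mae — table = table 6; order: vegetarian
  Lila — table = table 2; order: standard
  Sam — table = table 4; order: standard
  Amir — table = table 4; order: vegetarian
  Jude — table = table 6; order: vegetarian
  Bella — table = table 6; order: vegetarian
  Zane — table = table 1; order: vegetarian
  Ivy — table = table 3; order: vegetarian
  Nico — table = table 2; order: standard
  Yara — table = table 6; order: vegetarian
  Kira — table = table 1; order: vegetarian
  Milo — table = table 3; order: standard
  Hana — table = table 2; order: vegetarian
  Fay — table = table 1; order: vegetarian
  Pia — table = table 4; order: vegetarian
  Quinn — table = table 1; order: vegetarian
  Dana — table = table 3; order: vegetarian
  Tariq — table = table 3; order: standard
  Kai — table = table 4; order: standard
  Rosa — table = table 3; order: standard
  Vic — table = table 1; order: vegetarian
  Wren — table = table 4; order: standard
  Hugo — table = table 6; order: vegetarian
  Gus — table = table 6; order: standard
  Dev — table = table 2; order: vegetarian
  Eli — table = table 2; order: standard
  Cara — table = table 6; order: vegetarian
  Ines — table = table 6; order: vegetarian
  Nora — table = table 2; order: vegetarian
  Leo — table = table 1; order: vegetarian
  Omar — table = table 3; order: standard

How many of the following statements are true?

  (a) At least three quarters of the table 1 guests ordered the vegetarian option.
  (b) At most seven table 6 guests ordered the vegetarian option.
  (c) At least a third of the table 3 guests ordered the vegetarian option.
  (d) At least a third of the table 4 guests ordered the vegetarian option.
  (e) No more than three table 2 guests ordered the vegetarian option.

(a) table 1: |A| = 7, |A ∩ B| = 6; needs |A ∩ B| / |A| ≥ 3/4 — true.
(b) table 6: |A| = 8, |A ∩ B| = 7; needs |A ∩ B| ≤ 7 — true.
(c) table 3: |A| = 6, |A ∩ B| = 2; needs |A ∩ B| / |A| ≥ 1/3 — true.
(d) table 4: |A| = 5, |A ∩ B| = 2; needs |A ∩ B| / |A| ≥ 1/3 — true.
(e) table 2: |A| = 6, |A ∩ B| = 3; needs |A ∩ B| ≤ 3 — true.

5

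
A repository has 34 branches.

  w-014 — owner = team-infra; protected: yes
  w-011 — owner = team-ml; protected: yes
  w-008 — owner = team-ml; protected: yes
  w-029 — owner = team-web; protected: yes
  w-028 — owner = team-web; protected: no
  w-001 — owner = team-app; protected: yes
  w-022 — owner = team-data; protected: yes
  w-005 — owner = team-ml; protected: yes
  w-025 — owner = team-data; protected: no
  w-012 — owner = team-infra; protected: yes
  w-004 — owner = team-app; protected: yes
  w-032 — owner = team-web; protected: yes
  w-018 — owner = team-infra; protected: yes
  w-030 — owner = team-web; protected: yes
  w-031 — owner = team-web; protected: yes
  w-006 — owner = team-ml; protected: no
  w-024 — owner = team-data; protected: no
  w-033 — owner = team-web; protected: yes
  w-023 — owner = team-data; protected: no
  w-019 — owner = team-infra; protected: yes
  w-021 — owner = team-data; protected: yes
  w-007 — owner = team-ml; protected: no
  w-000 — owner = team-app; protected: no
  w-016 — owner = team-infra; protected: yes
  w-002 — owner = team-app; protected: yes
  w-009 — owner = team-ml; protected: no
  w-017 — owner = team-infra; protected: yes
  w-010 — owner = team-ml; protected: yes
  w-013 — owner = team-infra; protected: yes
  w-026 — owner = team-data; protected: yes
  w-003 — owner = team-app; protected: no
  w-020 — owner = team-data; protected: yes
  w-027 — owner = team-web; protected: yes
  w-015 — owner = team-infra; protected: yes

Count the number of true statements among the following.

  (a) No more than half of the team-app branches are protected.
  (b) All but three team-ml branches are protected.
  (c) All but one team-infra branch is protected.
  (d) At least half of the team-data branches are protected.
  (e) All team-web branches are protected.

2

(a) team-app: |A| = 5, |A ∩ B| = 3; needs |A ∩ B| ≤ |A ∖ B| — false.
(b) team-ml: |A| = 7, |A ∩ B| = 4; needs |A ∖ B| = 3 — true.
(c) team-infra: |A| = 8, |A ∩ B| = 8; needs |A ∖ B| = 1 — false.
(d) team-data: |A| = 7, |A ∩ B| = 4; needs |A ∩ B| ≥ |A ∖ B| — true.
(e) team-web: |A| = 7, |A ∩ B| = 6; needs A ⊆ B, i.e. every element of A is in B (|A ∖ B| = 0) — false.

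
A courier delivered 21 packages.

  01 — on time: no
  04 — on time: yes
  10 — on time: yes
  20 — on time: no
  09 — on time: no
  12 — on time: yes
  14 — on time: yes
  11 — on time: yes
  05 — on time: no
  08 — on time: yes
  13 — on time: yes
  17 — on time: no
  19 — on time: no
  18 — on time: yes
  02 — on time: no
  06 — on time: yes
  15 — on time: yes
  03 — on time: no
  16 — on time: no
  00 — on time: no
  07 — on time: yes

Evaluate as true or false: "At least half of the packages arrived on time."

True

The determiner here denotes the relation: |A ∩ B| ≥ |A ∖ B|.
|A| = 21, |A ∩ B| = 11, |A ∖ B| = 10.
11 > 10, so the statement is true.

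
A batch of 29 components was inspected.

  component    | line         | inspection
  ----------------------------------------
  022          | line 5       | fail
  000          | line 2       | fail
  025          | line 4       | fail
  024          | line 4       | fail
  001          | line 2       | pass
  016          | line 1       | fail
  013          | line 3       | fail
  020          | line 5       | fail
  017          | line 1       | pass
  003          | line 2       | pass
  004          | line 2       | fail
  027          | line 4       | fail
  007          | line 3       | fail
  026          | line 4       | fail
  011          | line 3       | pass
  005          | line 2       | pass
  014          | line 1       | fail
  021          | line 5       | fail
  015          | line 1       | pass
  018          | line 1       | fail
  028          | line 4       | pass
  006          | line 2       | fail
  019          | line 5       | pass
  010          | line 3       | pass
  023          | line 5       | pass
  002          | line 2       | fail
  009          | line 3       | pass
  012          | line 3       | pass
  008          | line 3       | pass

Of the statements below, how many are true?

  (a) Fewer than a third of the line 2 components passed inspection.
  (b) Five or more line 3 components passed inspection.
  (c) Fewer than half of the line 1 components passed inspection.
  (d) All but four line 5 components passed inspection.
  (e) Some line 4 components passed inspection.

(a) line 2: |A| = 7, |A ∩ B| = 3; needs |A ∩ B| / |A| < 1/3 — false.
(b) line 3: |A| = 7, |A ∩ B| = 5; needs |A ∩ B| ≥ 5 — true.
(c) line 1: |A| = 5, |A ∩ B| = 2; needs |A ∩ B| < |A ∖ B| — true.
(d) line 5: |A| = 5, |A ∩ B| = 2; needs |A ∖ B| = 4 — false.
(e) line 4: |A| = 5, |A ∩ B| = 1; needs A ∩ B ≠ ∅ (|A ∩ B| ≥ 1) — true.

3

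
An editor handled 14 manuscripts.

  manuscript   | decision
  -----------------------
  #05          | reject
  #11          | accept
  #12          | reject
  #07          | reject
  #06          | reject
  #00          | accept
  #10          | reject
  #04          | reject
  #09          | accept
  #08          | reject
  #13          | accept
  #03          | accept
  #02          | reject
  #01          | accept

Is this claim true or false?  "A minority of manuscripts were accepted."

Truth condition: |A ∩ B| < |A ∖ B|.
A (the restrictor) = {#05, #11, #12, #07, #06, #00, #10, #04, #09, #08, #13, #03, #02, #01}, |A| = 14.
A ∩ B = {#11, #00, #09, #13, #03, #01}, so |A ∩ B| = 6.
A ∖ B = {#05, #12, #07, #06, #10, #04, #08, #02}, so |A ∖ B| = 8.
6 < 8, so the statement is true.

True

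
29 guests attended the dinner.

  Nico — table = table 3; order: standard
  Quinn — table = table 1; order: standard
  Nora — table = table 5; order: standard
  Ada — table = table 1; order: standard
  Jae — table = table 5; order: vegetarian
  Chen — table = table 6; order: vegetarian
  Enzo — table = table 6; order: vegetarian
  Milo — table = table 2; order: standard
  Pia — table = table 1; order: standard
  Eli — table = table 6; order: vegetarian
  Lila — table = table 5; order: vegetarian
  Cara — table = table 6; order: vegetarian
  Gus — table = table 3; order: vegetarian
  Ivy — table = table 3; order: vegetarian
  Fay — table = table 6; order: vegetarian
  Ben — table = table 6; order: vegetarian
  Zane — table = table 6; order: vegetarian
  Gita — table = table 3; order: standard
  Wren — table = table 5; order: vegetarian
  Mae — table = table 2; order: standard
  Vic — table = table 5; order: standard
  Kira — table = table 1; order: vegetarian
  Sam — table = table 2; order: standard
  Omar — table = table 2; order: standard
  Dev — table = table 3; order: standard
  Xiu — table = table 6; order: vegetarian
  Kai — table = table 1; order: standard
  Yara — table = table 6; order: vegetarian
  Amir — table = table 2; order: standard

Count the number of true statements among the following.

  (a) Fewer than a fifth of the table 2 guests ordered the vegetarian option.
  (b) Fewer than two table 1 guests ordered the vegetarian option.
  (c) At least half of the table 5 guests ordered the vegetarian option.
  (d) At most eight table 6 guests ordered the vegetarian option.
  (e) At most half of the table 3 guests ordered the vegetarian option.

4

(a) table 2: |A| = 5, |A ∩ B| = 0; needs |A ∩ B| / |A| < 1/5 — true.
(b) table 1: |A| = 5, |A ∩ B| = 1; needs |A ∩ B| < 2 — true.
(c) table 5: |A| = 5, |A ∩ B| = 3; needs |A ∩ B| ≥ |A ∖ B| — true.
(d) table 6: |A| = 9, |A ∩ B| = 9; needs |A ∩ B| ≤ 8 — false.
(e) table 3: |A| = 5, |A ∩ B| = 2; needs |A ∩ B| ≤ |A ∖ B| — true.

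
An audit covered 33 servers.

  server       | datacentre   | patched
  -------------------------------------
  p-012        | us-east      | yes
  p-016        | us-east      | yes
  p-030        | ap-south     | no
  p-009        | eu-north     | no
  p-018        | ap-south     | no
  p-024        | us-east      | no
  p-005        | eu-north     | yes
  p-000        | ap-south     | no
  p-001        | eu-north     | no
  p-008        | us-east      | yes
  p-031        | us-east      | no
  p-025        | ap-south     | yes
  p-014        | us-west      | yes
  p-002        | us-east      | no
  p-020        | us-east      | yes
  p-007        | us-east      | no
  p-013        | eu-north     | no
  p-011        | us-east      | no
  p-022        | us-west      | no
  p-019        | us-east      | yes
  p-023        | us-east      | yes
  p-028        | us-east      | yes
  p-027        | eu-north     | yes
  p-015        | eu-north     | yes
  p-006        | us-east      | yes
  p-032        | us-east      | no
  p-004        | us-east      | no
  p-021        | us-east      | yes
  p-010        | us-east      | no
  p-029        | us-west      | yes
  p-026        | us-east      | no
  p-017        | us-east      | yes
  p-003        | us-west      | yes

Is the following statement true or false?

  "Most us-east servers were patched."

Truth condition: |A ∩ B| > |A ∖ B|.
|A| = 19, |A ∩ B| = 10, |A ∖ B| = 9.
10 > 9, so the statement is true.

True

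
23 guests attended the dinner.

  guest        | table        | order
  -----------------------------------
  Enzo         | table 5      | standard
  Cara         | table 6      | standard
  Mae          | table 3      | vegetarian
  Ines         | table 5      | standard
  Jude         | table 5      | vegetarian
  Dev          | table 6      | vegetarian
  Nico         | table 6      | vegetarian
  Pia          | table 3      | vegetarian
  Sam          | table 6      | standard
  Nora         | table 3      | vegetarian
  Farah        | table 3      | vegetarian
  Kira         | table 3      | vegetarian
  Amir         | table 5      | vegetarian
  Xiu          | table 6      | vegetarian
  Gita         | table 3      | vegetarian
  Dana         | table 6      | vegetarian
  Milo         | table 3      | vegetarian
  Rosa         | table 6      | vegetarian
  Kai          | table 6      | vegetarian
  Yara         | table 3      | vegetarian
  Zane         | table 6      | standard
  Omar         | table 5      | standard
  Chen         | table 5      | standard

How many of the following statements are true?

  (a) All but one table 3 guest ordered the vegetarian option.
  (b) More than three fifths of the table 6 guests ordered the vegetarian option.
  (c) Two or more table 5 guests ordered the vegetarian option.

2

(a) table 3: |A| = 8, |A ∩ B| = 8; needs |A ∖ B| = 1 — false.
(b) table 6: |A| = 9, |A ∩ B| = 6; needs |A ∩ B| / |A| > 3/5 — true.
(c) table 5: |A| = 6, |A ∩ B| = 2; needs |A ∩ B| ≥ 2 — true.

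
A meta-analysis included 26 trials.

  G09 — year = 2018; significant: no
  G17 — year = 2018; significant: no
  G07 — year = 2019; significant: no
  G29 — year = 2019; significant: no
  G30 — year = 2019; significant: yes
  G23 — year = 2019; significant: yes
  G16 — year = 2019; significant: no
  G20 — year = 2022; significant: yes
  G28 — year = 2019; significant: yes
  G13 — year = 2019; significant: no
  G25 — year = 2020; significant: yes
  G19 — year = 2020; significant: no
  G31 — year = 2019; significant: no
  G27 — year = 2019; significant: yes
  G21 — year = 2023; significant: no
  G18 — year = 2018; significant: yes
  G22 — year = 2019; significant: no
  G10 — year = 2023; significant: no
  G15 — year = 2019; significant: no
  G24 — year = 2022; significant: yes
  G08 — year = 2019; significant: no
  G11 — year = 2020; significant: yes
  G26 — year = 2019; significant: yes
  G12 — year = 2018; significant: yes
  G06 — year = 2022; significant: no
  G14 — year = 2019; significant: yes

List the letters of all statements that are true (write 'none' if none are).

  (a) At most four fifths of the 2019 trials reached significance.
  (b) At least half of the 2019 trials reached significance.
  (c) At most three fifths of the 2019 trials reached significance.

(a), (c)

|A| = 14, |A ∩ B| = 6, |A ∖ B| = 8.
(a) |A ∩ B| / |A| ≤ 4/5: holds.
(b) |A ∩ B| ≥ |A ∖ B|: fails.
(c) |A ∩ B| / |A| ≤ 3/5: holds.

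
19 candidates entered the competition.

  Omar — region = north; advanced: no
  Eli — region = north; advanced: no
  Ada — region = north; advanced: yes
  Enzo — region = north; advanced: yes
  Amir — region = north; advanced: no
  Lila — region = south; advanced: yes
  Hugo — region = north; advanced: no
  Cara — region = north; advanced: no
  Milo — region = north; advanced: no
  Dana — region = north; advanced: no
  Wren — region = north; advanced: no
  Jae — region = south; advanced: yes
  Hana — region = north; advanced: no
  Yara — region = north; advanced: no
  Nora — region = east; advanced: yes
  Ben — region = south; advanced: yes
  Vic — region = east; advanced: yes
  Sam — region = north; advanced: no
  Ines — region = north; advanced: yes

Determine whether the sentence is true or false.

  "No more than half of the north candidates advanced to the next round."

True

Truth condition: |A ∩ B| ≤ |A ∖ B|.
A (the restrictor) = {Omar, Eli, Ada, Enzo, Amir, Hugo, Cara, Milo, Dana, Wren, Hana, Yara, Sam, Ines}, |A| = 14.
A ∩ B = {Ada, Enzo, Ines}, so |A ∩ B| = 3.
A ∖ B = {Omar, Eli, Amir, Hugo, Cara, Milo, Dana, Wren, Hana, Yara, Sam}, so |A ∖ B| = 11.
3 < 11, so the statement is true.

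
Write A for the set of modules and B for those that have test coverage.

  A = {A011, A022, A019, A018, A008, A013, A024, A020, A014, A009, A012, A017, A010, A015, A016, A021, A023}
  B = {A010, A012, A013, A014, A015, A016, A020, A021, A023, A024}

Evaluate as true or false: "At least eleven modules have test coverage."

The determiner here denotes the relation: |A ∩ B| ≥ 11.
|A| = 17, |A ∩ B| = 10, |A ∖ B| = 7.
|A ∩ B| = 10, so the statement is false.

False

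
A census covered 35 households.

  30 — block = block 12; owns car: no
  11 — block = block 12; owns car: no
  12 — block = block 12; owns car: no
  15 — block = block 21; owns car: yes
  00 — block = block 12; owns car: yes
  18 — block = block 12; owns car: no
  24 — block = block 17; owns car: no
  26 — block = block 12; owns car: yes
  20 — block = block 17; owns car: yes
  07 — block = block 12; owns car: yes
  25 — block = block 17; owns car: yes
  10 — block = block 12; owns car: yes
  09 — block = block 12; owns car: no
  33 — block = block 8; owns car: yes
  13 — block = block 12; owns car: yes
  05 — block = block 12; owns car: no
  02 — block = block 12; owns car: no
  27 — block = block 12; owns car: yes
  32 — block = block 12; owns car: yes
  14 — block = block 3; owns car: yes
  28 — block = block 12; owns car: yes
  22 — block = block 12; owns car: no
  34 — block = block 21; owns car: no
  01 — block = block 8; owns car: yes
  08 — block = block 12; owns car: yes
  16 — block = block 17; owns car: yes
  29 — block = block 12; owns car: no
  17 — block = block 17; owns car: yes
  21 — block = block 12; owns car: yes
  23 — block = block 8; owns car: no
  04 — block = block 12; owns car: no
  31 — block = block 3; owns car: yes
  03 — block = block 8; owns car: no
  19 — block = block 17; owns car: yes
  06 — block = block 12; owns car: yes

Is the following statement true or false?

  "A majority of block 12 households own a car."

True

The determiner here denotes the relation: |A ∩ B| > |A ∖ B|.
|A| = 21, |A ∩ B| = 11, |A ∖ B| = 10.
11 > 10, so the statement is true.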